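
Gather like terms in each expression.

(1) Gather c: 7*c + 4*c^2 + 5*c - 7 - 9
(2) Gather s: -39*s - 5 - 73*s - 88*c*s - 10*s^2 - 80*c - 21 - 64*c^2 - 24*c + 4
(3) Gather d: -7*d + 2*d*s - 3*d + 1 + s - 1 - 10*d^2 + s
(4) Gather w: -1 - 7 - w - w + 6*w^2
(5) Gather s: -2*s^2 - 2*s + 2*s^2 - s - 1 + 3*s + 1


(1) = 4*c^2 + 12*c - 16
(2) = -64*c^2 - 104*c - 10*s^2 + s*(-88*c - 112) - 22
(3) = -10*d^2 + d*(2*s - 10) + 2*s
(4) = 6*w^2 - 2*w - 8
(5) = 0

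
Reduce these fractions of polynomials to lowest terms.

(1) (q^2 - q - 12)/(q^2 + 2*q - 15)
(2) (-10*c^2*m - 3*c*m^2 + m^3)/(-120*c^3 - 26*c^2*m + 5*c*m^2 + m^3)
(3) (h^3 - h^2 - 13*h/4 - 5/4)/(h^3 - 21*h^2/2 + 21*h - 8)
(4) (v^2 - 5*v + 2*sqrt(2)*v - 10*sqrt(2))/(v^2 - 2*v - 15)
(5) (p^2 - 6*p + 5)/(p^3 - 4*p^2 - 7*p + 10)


(1) = (q^2 - q - 12)/(q^2 + 2*q - 15)
(2) = (2*c*m + m^2)/(24*c^2 + 10*c*m + m^2)
(3) = (4*h^3 - 4*h^2 - 13*h - 5)/(4*h^3 - 42*h^2 + 84*h - 32)
(4) = (v + 2*sqrt(2))/(v + 3)
(5) = 1/(p + 2)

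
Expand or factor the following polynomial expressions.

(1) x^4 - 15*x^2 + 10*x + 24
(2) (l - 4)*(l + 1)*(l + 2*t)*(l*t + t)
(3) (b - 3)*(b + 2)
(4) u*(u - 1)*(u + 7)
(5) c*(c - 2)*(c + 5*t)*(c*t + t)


(1) = (x - 3)*(x - 2)*(x + 1)*(x + 4)
(2) = l^4*t + 2*l^3*t^2 - 2*l^3*t - 4*l^2*t^2 - 7*l^2*t - 14*l*t^2 - 4*l*t - 8*t^2
(3) = b^2 - b - 6
(4) = u^3 + 6*u^2 - 7*u
(5) = c^4*t + 5*c^3*t^2 - c^3*t - 5*c^2*t^2 - 2*c^2*t - 10*c*t^2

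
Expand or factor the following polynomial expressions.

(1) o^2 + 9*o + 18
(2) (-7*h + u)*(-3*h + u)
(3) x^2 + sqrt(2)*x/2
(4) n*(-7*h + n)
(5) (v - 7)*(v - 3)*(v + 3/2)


(1) = (o + 3)*(o + 6)
(2) = 21*h^2 - 10*h*u + u^2
(3) = x*(x + sqrt(2)/2)
(4) = -7*h*n + n^2
(5) = v^3 - 17*v^2/2 + 6*v + 63/2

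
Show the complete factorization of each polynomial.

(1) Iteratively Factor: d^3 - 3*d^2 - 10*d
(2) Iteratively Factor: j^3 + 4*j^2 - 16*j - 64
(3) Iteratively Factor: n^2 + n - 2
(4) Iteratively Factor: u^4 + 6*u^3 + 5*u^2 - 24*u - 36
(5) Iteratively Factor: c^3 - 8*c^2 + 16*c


(1) = (d + 2)*(d^2 - 5*d) = (d - 5)*(d + 2)*(d)
(2) = (j + 4)*(j^2 - 16) = (j - 4)*(j + 4)*(j + 4)
(3) = (n - 1)*(n + 2)
(4) = (u - 2)*(u^3 + 8*u^2 + 21*u + 18) = (u - 2)*(u + 2)*(u^2 + 6*u + 9) = (u - 2)*(u + 2)*(u + 3)*(u + 3)
(5) = (c - 4)*(c^2 - 4*c) = (c - 4)^2*(c)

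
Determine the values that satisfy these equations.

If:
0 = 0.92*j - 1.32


Then:
j = 1.43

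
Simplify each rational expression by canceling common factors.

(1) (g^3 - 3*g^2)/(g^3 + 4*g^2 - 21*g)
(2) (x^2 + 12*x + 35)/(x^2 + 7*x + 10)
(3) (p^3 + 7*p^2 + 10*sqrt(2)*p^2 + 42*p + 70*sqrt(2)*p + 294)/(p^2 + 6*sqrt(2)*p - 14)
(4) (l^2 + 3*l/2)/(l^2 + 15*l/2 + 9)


(1) = g/(g + 7)
(2) = (x + 7)/(x + 2)
(3) = (p^2 + p*(3*sqrt(2) + 7) + 21*sqrt(2))/(p - sqrt(2))
(4) = l/(l + 6)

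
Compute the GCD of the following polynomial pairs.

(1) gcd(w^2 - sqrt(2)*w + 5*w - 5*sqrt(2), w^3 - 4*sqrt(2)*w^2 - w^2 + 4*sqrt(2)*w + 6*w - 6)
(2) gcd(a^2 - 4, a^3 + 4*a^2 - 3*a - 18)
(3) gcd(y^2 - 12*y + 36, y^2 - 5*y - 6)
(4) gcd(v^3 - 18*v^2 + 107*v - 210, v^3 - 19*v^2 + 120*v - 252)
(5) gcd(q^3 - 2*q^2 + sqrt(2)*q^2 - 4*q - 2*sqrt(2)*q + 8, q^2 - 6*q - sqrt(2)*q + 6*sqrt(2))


(1) = w - sqrt(2)
(2) = gcd((a - 2)*(a + 2), (a - 2)*(a + 3)^2) = a - 2
(3) = gcd((y - 6)^2, (y - 6)*(y + 1)) = y - 6
(4) = gcd((v - 7)*(v - 6)*(v - 5), (v - 7)*(v - 6)^2) = v^2 - 13*v + 42
(5) = gcd((q - 2)*(q - sqrt(2))*(q + 2*sqrt(2)), (q - 6)*(q - sqrt(2))) = q - sqrt(2)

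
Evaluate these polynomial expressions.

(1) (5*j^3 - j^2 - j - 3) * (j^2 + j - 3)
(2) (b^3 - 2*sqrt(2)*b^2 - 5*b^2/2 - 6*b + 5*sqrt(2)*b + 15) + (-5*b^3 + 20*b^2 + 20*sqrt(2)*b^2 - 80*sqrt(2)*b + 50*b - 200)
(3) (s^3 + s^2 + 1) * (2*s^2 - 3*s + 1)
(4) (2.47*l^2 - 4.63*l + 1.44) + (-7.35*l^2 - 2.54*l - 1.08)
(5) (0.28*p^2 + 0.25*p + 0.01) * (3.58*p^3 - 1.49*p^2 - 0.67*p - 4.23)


(1) = 5*j^5 + 4*j^4 - 17*j^3 - j^2 + 9
(2) = -4*b^3 + 35*b^2/2 + 18*sqrt(2)*b^2 - 75*sqrt(2)*b + 44*b - 185
(3) = 2*s^5 - s^4 - 2*s^3 + 3*s^2 - 3*s + 1
(4) = -4.88*l^2 - 7.17*l + 0.36
(5) = 1.0024*p^5 + 0.4778*p^4 - 0.5243*p^3 - 1.3668*p^2 - 1.0642*p - 0.0423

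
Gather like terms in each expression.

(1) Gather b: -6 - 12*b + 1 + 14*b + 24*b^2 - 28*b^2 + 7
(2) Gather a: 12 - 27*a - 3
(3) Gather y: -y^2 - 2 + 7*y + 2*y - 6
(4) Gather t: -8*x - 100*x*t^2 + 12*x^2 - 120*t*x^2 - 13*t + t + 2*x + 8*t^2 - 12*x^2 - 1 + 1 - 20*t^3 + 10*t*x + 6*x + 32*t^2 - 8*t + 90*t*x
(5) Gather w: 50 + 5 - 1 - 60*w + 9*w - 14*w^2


(1) = -4*b^2 + 2*b + 2
(2) = 9 - 27*a
(3) = -y^2 + 9*y - 8
(4) = -20*t^3 + t^2*(40 - 100*x) + t*(-120*x^2 + 100*x - 20)
(5) = -14*w^2 - 51*w + 54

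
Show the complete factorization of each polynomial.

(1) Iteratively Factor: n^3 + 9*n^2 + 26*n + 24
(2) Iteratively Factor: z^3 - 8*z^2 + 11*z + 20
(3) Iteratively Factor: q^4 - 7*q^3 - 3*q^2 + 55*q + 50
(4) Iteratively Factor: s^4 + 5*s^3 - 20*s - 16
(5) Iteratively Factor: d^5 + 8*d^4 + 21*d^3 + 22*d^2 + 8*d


(1) = (n + 2)*(n^2 + 7*n + 12) = (n + 2)*(n + 3)*(n + 4)
(2) = (z - 4)*(z^2 - 4*z - 5) = (z - 5)*(z - 4)*(z + 1)
(3) = (q + 1)*(q^3 - 8*q^2 + 5*q + 50) = (q + 1)*(q + 2)*(q^2 - 10*q + 25) = (q - 5)*(q + 1)*(q + 2)*(q - 5)
(4) = (s + 2)*(s^3 + 3*s^2 - 6*s - 8) = (s + 2)*(s + 4)*(s^2 - s - 2) = (s + 1)*(s + 2)*(s + 4)*(s - 2)
(5) = (d + 1)*(d^4 + 7*d^3 + 14*d^2 + 8*d) = (d + 1)*(d + 4)*(d^3 + 3*d^2 + 2*d) = d*(d + 1)*(d + 4)*(d^2 + 3*d + 2) = d*(d + 1)*(d + 2)*(d + 4)*(d + 1)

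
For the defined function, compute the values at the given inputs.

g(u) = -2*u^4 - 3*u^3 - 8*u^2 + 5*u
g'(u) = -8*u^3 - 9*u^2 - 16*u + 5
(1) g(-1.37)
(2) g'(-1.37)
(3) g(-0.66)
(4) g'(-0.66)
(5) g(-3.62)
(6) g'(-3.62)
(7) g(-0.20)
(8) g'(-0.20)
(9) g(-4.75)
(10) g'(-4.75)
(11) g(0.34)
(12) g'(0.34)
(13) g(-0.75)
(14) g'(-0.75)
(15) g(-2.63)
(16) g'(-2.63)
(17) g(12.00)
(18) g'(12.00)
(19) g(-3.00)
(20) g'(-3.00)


(1) = -21.20
(2) = 30.60
(3) = -6.30
(4) = 13.94
(5) = -324.07
(6) = 324.48
(7) = -1.30
(8) = 7.90
(9) = -900.87
(10) = 735.31
(11) = 0.63
(12) = -1.79
(13) = -7.62
(14) = 15.31
(15) = -109.60
(16) = 130.36
(17) = -47748.00
(18) = -15307.00
(19) = -168.00
(20) = 188.00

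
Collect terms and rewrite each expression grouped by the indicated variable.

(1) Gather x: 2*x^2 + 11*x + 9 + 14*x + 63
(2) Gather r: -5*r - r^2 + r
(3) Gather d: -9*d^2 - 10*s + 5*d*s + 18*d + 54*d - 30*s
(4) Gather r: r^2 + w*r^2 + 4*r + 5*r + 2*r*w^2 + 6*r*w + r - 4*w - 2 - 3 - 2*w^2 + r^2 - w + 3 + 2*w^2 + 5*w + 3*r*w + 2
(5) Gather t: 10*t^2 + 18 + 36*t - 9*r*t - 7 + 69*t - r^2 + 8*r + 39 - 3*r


(1) = 2*x^2 + 25*x + 72
(2) = -r^2 - 4*r
(3) = -9*d^2 + d*(5*s + 72) - 40*s
(4) = r^2*(w + 2) + r*(2*w^2 + 9*w + 10)
(5) = -r^2 + 5*r + 10*t^2 + t*(105 - 9*r) + 50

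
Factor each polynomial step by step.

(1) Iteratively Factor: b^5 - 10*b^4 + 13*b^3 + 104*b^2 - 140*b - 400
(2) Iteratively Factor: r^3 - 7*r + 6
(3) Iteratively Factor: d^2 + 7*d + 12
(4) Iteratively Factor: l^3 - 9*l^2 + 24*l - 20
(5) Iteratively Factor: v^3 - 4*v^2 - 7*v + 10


(1) = (b + 2)*(b^4 - 12*b^3 + 37*b^2 + 30*b - 200) = (b - 5)*(b + 2)*(b^3 - 7*b^2 + 2*b + 40) = (b - 5)^2*(b + 2)*(b^2 - 2*b - 8) = (b - 5)^2*(b - 4)*(b + 2)*(b + 2)
(2) = (r - 1)*(r^2 + r - 6) = (r - 2)*(r - 1)*(r + 3)
(3) = (d + 3)*(d + 4)
(4) = (l - 2)*(l^2 - 7*l + 10) = (l - 2)^2*(l - 5)
(5) = (v - 5)*(v^2 + v - 2) = (v - 5)*(v + 2)*(v - 1)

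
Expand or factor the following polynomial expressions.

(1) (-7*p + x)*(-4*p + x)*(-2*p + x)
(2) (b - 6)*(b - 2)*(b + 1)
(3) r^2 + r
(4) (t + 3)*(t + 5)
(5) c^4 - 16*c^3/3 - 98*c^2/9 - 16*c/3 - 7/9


(1) = -56*p^3 + 50*p^2*x - 13*p*x^2 + x^3
(2) = b^3 - 7*b^2 + 4*b + 12
(3) = r*(r + 1)
(4) = t^2 + 8*t + 15
(5) = (c - 7)*(c + 1/3)^2*(c + 1)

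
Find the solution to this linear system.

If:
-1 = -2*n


Then:
n = 1/2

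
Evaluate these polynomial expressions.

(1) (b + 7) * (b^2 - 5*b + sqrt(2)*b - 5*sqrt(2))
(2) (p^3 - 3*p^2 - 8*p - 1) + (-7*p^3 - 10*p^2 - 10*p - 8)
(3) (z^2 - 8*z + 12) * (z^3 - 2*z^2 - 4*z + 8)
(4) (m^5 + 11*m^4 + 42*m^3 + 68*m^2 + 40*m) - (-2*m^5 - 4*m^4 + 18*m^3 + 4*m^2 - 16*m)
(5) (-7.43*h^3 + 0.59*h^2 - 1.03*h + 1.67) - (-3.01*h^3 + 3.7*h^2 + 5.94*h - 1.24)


(1) = b^3 + sqrt(2)*b^2 + 2*b^2 - 35*b + 2*sqrt(2)*b - 35*sqrt(2)
(2) = -6*p^3 - 13*p^2 - 18*p - 9
(3) = z^5 - 10*z^4 + 24*z^3 + 16*z^2 - 112*z + 96
(4) = 3*m^5 + 15*m^4 + 24*m^3 + 64*m^2 + 56*m
(5) = -4.42*h^3 - 3.11*h^2 - 6.97*h + 2.91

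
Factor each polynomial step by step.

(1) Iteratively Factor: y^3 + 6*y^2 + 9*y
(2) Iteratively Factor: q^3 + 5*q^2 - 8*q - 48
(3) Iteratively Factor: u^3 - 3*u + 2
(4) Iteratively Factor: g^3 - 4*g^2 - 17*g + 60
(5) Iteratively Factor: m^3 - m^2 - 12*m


(1) = (y + 3)*(y^2 + 3*y) = (y + 3)^2*(y)
(2) = (q + 4)*(q^2 + q - 12) = (q + 4)^2*(q - 3)
(3) = (u + 2)*(u^2 - 2*u + 1) = (u - 1)*(u + 2)*(u - 1)
(4) = (g - 3)*(g^2 - g - 20) = (g - 3)*(g + 4)*(g - 5)
(5) = (m)*(m^2 - m - 12) = m*(m - 4)*(m + 3)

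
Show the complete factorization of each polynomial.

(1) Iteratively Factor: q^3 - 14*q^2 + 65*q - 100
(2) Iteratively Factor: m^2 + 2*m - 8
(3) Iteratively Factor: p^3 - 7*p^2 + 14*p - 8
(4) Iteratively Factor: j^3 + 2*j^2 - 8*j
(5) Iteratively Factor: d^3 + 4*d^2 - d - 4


(1) = (q - 5)*(q^2 - 9*q + 20) = (q - 5)^2*(q - 4)
(2) = (m - 2)*(m + 4)
(3) = (p - 2)*(p^2 - 5*p + 4) = (p - 2)*(p - 1)*(p - 4)
(4) = (j)*(j^2 + 2*j - 8) = j*(j - 2)*(j + 4)
(5) = (d + 1)*(d^2 + 3*d - 4) = (d - 1)*(d + 1)*(d + 4)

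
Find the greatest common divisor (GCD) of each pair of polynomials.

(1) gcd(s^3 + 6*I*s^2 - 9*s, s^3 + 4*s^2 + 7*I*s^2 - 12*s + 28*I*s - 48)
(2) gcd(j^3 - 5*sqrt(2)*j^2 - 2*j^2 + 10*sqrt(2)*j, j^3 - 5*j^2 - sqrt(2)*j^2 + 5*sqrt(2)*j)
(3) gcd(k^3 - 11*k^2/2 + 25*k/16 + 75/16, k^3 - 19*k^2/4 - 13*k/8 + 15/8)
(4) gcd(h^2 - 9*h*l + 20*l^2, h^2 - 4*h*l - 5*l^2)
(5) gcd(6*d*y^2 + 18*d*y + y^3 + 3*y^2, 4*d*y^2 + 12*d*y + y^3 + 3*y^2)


(1) = gcd(s*(s + 3*I)^2, (s + 4)*(s + 3*I)*(s + 4*I)) = s + 3*I
(2) = gcd(j*(j - 2)*(j - 5*sqrt(2)), j*(j - 5)*(j - sqrt(2))) = j
(3) = k^2 - 17*k/4 - 15/4
(4) = h - 5*l
(5) = y^2 + 3*y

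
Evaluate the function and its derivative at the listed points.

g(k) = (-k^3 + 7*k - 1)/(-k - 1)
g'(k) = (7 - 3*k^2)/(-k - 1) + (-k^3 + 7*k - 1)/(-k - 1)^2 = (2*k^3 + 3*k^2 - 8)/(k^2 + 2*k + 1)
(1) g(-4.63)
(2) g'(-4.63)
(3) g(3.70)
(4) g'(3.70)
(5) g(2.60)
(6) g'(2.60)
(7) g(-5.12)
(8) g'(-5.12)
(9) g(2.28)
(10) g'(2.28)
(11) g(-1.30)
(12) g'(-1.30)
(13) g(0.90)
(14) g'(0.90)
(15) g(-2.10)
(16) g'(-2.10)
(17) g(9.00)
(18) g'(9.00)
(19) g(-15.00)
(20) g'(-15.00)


(1) = 18.14
(2) = -10.79
(3) = 5.48
(4) = 6.08
(5) = 0.10
(6) = 3.66
(7) = 23.64
(8) = -11.65
(9) = -0.95
(10) = 2.91
(11) = -26.34
(12) = -81.38
(13) = -2.41
(14) = -1.14
(15) = -5.85
(16) = -10.99
(17) = 66.70
(18) = 16.93
(19) = 233.50
(20) = -31.04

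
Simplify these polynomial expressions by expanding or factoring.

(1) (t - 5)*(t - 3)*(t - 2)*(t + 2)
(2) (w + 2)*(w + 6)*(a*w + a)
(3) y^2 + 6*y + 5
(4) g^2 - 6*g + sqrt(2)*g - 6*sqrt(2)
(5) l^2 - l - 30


(1) = t^4 - 8*t^3 + 11*t^2 + 32*t - 60
(2) = a*w^3 + 9*a*w^2 + 20*a*w + 12*a
(3) = (y + 1)*(y + 5)
(4) = (g - 6)*(g + sqrt(2))
(5) = (l - 6)*(l + 5)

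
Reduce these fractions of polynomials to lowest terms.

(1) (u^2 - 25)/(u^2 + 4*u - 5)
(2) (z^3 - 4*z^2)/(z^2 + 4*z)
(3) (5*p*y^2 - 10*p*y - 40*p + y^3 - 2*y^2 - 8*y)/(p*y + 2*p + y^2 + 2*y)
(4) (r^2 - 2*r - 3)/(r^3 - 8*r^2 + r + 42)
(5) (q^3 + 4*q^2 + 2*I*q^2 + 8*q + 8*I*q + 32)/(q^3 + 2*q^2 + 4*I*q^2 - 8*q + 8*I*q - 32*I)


(1) = (u - 5)/(u - 1)
(2) = (z^2 - 4*z)/(z + 4)
(3) = (5*p*y - 20*p + y^2 - 4*y)/(p + y)
(4) = (r + 1)/(r^2 - 5*r - 14)
(5) = (q - 2*I)/(q - 2)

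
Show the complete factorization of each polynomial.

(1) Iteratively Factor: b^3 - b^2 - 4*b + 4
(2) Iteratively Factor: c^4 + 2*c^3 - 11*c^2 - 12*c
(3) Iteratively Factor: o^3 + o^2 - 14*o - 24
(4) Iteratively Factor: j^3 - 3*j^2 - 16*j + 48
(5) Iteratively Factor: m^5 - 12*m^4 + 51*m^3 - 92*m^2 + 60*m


(1) = (b - 2)*(b^2 + b - 2) = (b - 2)*(b - 1)*(b + 2)
(2) = (c - 3)*(c^3 + 5*c^2 + 4*c) = c*(c - 3)*(c^2 + 5*c + 4) = c*(c - 3)*(c + 1)*(c + 4)
(3) = (o + 3)*(o^2 - 2*o - 8) = (o + 2)*(o + 3)*(o - 4)
(4) = (j - 4)*(j^2 + j - 12) = (j - 4)*(j - 3)*(j + 4)
(5) = (m - 2)*(m^4 - 10*m^3 + 31*m^2 - 30*m) = (m - 5)*(m - 2)*(m^3 - 5*m^2 + 6*m) = (m - 5)*(m - 3)*(m - 2)*(m^2 - 2*m) = m*(m - 5)*(m - 3)*(m - 2)*(m - 2)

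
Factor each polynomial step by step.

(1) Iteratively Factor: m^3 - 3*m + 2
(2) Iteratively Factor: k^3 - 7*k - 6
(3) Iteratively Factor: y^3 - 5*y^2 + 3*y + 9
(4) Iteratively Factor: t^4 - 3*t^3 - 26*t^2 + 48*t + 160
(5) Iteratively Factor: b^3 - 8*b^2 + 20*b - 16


(1) = (m + 2)*(m^2 - 2*m + 1) = (m - 1)*(m + 2)*(m - 1)
(2) = (k + 1)*(k^2 - k - 6) = (k - 3)*(k + 1)*(k + 2)
(3) = (y + 1)*(y^2 - 6*y + 9) = (y - 3)*(y + 1)*(y - 3)
(4) = (t - 5)*(t^3 + 2*t^2 - 16*t - 32) = (t - 5)*(t + 4)*(t^2 - 2*t - 8) = (t - 5)*(t + 2)*(t + 4)*(t - 4)
(5) = (b - 2)*(b^2 - 6*b + 8) = (b - 4)*(b - 2)*(b - 2)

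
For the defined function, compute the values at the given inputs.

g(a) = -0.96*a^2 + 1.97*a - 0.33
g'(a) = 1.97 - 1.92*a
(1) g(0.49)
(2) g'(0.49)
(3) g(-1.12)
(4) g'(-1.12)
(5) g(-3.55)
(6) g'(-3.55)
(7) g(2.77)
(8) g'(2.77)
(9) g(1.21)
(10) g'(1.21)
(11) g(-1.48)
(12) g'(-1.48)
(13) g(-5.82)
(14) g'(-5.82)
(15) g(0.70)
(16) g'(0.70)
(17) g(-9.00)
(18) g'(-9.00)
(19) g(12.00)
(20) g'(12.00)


(1) = 0.40
(2) = 1.03
(3) = -3.74
(4) = 4.12
(5) = -19.42
(6) = 8.79
(7) = -2.24
(8) = -3.35
(9) = 0.65
(10) = -0.35
(11) = -5.35
(12) = 4.81
(13) = -44.31
(14) = 13.14
(15) = 0.58
(16) = 0.63
(17) = -95.82
(18) = 19.25
(19) = -114.93
(20) = -21.07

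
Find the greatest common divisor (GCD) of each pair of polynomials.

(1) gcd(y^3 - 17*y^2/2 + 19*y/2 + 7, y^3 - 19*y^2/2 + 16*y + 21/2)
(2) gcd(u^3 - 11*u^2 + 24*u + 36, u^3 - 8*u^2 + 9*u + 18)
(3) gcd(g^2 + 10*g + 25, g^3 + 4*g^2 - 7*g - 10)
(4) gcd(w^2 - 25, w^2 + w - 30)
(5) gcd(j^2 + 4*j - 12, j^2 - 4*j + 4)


(1) = y^2 - 13*y/2 - 7/2
(2) = u^2 - 5*u - 6
(3) = gcd((g + 5)^2, (g - 2)*(g + 1)*(g + 5)) = g + 5
(4) = w - 5
(5) = gcd((j - 2)*(j + 6), (j - 2)^2) = j - 2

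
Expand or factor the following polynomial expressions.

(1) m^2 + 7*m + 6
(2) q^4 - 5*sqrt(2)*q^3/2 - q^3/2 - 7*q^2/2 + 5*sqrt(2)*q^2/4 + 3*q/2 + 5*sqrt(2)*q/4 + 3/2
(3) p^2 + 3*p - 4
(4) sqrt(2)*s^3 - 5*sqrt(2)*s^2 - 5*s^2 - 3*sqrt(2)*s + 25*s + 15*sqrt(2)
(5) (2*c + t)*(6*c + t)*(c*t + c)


(1) = (m + 1)*(m + 6)
(2) = (q - 1)*(q + 1/2)*(q - 3*sqrt(2))*(q + sqrt(2)/2)
(3) = (p - 1)*(p + 4)
(4) = (s - 5)*(s - 3*sqrt(2))*(sqrt(2)*s + 1)
(5) = 12*c^3*t + 12*c^3 + 8*c^2*t^2 + 8*c^2*t + c*t^3 + c*t^2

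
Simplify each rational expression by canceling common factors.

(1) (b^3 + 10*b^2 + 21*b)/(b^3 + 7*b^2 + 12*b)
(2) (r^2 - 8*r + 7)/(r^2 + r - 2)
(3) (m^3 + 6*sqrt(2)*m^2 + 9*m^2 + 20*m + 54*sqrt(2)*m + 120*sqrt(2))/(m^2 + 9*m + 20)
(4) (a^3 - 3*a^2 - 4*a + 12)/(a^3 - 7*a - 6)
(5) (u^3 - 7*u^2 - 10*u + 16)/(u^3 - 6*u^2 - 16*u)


(1) = (b + 7)/(b + 4)
(2) = (r - 7)/(r + 2)
(3) = m + 6*sqrt(2)
(4) = (a - 2)/(a + 1)
(5) = (u - 1)/u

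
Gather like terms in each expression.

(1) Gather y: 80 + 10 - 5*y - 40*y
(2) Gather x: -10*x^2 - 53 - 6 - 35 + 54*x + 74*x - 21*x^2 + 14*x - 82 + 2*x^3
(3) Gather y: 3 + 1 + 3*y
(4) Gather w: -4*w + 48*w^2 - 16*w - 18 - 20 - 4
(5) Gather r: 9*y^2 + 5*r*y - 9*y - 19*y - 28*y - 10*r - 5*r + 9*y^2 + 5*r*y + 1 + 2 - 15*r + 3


(1) = 90 - 45*y
(2) = 2*x^3 - 31*x^2 + 142*x - 176
(3) = 3*y + 4
(4) = 48*w^2 - 20*w - 42
(5) = r*(10*y - 30) + 18*y^2 - 56*y + 6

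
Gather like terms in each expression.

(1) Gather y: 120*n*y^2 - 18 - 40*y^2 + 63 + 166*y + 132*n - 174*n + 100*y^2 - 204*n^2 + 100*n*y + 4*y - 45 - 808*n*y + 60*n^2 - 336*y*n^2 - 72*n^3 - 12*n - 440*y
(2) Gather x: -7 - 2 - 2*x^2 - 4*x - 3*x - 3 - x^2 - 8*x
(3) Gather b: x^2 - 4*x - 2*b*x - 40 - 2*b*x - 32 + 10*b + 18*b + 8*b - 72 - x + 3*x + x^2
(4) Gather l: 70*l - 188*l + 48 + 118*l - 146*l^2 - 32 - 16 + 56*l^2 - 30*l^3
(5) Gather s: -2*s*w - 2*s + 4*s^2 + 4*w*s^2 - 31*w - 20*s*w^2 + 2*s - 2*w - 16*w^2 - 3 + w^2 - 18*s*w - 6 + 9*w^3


(1) = -72*n^3 - 144*n^2 - 54*n + y^2*(120*n + 60) + y*(-336*n^2 - 708*n - 270)
(2) = -3*x^2 - 15*x - 12
(3) = b*(36 - 4*x) + 2*x^2 - 2*x - 144
(4) = -30*l^3 - 90*l^2
(5) = s^2*(4*w + 4) + s*(-20*w^2 - 20*w) + 9*w^3 - 15*w^2 - 33*w - 9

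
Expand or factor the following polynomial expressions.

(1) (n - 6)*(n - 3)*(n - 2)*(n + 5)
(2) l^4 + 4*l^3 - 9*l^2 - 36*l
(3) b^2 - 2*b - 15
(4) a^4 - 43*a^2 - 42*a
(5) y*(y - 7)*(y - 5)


(1) = n^4 - 6*n^3 - 19*n^2 + 144*n - 180
(2) = l*(l - 3)*(l + 3)*(l + 4)
(3) = (b - 5)*(b + 3)
(4) = a*(a - 7)*(a + 1)*(a + 6)
(5) = y^3 - 12*y^2 + 35*y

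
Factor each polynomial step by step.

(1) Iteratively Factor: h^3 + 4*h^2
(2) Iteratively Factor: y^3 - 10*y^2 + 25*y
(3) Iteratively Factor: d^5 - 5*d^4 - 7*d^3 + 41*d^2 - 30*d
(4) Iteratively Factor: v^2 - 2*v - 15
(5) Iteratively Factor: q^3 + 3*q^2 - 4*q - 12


(1) = (h + 4)*(h^2) = h*(h + 4)*(h)
(2) = (y - 5)*(y^2 - 5*y) = y*(y - 5)*(y - 5)
(3) = (d - 1)*(d^4 - 4*d^3 - 11*d^2 + 30*d) = (d - 1)*(d + 3)*(d^3 - 7*d^2 + 10*d) = (d - 5)*(d - 1)*(d + 3)*(d^2 - 2*d) = (d - 5)*(d - 2)*(d - 1)*(d + 3)*(d)
(4) = (v - 5)*(v + 3)
(5) = (q - 2)*(q^2 + 5*q + 6) = (q - 2)*(q + 2)*(q + 3)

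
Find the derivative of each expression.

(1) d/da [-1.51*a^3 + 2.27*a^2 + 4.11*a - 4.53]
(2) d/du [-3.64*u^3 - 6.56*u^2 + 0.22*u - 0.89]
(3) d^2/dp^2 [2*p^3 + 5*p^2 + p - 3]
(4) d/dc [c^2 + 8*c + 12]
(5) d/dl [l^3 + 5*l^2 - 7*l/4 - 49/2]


(1) = -4.53*a^2 + 4.54*a + 4.11
(2) = -10.92*u^2 - 13.12*u + 0.22
(3) = 12*p + 10
(4) = 2*c + 8
(5) = 3*l^2 + 10*l - 7/4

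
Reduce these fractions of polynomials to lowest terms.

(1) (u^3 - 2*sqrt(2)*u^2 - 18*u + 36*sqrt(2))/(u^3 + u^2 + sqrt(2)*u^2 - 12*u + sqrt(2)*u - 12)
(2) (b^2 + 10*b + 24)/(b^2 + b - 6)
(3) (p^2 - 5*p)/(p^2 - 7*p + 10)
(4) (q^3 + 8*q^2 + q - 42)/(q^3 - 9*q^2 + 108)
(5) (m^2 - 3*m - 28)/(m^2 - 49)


(1) = (u - 3*sqrt(2))/(u + 1)
(2) = (b^2 + 10*b + 24)/(b^2 + b - 6)
(3) = p/(p - 2)
(4) = (q^2 + 5*q - 14)/(q^2 - 12*q + 36)
(5) = (m + 4)/(m + 7)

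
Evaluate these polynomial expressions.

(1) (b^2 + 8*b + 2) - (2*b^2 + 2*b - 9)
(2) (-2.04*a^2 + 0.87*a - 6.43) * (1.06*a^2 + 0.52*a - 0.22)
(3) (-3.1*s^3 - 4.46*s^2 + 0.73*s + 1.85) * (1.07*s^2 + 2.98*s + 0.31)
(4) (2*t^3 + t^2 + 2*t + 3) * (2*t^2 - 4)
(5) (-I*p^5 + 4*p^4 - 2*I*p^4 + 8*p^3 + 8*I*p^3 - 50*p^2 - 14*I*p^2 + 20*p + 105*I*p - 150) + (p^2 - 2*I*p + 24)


(1) = -b^2 + 6*b + 11
(2) = -2.1624*a^4 - 0.1386*a^3 - 5.9146*a^2 - 3.535*a + 1.4146
(3) = -3.317*s^5 - 14.0102*s^4 - 13.4707*s^3 + 2.7723*s^2 + 5.7393*s + 0.5735
(4) = 4*t^5 + 2*t^4 - 4*t^3 + 2*t^2 - 8*t - 12
(5) = -I*p^5 + 4*p^4 - 2*I*p^4 + 8*p^3 + 8*I*p^3 - 49*p^2 - 14*I*p^2 + 20*p + 103*I*p - 126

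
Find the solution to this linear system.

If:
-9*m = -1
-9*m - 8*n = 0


Then:
m = 1/9
n = -1/8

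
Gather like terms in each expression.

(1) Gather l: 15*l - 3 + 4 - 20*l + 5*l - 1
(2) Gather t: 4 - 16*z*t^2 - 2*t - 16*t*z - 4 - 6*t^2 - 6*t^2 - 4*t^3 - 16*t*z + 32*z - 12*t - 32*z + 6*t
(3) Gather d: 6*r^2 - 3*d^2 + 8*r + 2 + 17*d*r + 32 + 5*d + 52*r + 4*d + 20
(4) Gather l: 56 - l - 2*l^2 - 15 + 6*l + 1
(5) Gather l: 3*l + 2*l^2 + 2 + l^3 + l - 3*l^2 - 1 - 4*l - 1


(1) = 0
(2) = -4*t^3 + t^2*(-16*z - 12) + t*(-32*z - 8)
(3) = -3*d^2 + d*(17*r + 9) + 6*r^2 + 60*r + 54
(4) = -2*l^2 + 5*l + 42
(5) = l^3 - l^2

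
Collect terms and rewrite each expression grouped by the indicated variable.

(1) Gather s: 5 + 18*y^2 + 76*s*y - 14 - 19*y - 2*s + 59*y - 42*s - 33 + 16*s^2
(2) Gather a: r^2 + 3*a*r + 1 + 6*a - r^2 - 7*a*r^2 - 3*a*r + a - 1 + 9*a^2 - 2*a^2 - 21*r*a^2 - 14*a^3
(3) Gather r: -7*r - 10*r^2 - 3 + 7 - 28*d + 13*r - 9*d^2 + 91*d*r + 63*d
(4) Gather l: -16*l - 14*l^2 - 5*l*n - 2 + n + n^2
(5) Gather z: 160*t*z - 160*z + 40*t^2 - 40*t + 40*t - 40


(1) = 16*s^2 + s*(76*y - 44) + 18*y^2 + 40*y - 42
(2) = -14*a^3 + a^2*(7 - 21*r) + a*(7 - 7*r^2)
(3) = -9*d^2 + 35*d - 10*r^2 + r*(91*d + 6) + 4
(4) = -14*l^2 + l*(-5*n - 16) + n^2 + n - 2
(5) = 40*t^2 + z*(160*t - 160) - 40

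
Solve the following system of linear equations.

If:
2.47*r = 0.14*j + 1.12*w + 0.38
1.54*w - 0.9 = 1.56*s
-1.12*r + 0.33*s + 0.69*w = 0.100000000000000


Then:
j = 8.00095663265306*w - 7.28858418367347
r = 0.906936813186813*w - 0.259271978021978
s = 0.987179487179487*w - 0.576923076923077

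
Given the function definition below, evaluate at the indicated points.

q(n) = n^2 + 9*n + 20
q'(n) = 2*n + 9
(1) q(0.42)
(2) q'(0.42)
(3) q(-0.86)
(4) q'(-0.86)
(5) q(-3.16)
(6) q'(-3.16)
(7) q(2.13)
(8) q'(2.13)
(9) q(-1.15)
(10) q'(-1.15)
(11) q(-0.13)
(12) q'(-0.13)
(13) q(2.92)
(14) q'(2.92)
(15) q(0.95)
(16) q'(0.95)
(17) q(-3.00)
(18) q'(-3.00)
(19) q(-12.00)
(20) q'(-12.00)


(1) = 23.96
(2) = 9.84
(3) = 13.00
(4) = 7.28
(5) = 1.55
(6) = 2.68
(7) = 43.71
(8) = 13.26
(9) = 10.97
(10) = 6.70
(11) = 18.85
(12) = 8.74
(13) = 54.81
(14) = 14.84
(15) = 29.45
(16) = 10.90
(17) = 2.00
(18) = 3.00
(19) = 56.00
(20) = -15.00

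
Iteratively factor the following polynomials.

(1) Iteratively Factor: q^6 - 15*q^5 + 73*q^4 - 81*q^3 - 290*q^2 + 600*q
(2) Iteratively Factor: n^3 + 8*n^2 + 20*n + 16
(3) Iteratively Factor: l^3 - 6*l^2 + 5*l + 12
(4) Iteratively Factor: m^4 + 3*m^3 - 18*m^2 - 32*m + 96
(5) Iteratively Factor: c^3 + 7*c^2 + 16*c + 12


(1) = (q - 5)*(q^5 - 10*q^4 + 23*q^3 + 34*q^2 - 120*q) = (q - 5)*(q - 4)*(q^4 - 6*q^3 - q^2 + 30*q) = (q - 5)*(q - 4)*(q + 2)*(q^3 - 8*q^2 + 15*q) = (q - 5)*(q - 4)*(q - 3)*(q + 2)*(q^2 - 5*q) = q*(q - 5)*(q - 4)*(q - 3)*(q + 2)*(q - 5)
(2) = (n + 2)*(n^2 + 6*n + 8) = (n + 2)*(n + 4)*(n + 2)
(3) = (l + 1)*(l^2 - 7*l + 12) = (l - 3)*(l + 1)*(l - 4)
(4) = (m + 4)*(m^3 - m^2 - 14*m + 24) = (m - 3)*(m + 4)*(m^2 + 2*m - 8) = (m - 3)*(m + 4)^2*(m - 2)
(5) = (c + 3)*(c^2 + 4*c + 4) = (c + 2)*(c + 3)*(c + 2)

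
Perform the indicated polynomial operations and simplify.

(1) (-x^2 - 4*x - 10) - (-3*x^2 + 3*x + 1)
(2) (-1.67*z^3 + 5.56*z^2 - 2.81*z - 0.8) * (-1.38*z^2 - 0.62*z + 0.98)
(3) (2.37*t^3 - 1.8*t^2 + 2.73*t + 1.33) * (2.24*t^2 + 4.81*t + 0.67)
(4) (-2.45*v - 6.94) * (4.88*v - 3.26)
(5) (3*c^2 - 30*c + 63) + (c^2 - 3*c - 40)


(1) = 2*x^2 - 7*x - 11
(2) = 2.3046*z^5 - 6.6374*z^4 - 1.206*z^3 + 8.295*z^2 - 2.2578*z - 0.784
(3) = 5.3088*t^5 + 7.3677*t^4 - 0.9549*t^3 + 14.9045*t^2 + 8.2264*t + 0.8911
(4) = -11.956*v^2 - 25.8802*v + 22.6244
(5) = 4*c^2 - 33*c + 23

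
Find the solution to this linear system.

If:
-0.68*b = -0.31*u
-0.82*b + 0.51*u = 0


Then:
b = 0.00
u = 0.00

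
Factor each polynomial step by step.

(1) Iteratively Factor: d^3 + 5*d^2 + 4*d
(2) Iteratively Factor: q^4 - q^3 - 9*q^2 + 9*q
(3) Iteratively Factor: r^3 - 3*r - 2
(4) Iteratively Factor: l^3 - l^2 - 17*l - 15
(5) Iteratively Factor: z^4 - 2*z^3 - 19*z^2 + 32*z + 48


(1) = (d + 1)*(d^2 + 4*d) = (d + 1)*(d + 4)*(d)
(2) = (q - 3)*(q^3 + 2*q^2 - 3*q) = q*(q - 3)*(q^2 + 2*q - 3) = q*(q - 3)*(q + 3)*(q - 1)
(3) = (r - 2)*(r^2 + 2*r + 1) = (r - 2)*(r + 1)*(r + 1)
(4) = (l - 5)*(l^2 + 4*l + 3) = (l - 5)*(l + 1)*(l + 3)
(5) = (z - 4)*(z^3 + 2*z^2 - 11*z - 12) = (z - 4)*(z - 3)*(z^2 + 5*z + 4) = (z - 4)*(z - 3)*(z + 1)*(z + 4)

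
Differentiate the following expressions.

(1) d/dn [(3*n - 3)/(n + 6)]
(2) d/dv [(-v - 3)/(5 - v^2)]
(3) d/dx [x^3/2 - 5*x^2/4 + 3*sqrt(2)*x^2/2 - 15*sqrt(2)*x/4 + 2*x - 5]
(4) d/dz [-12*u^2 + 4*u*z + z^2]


(1) = 21/(n + 6)^2
(2) = (v^2 - 2*v*(v + 3) - 5)/(v^2 - 5)^2
(3) = 3*x^2/2 - 5*x/2 + 3*sqrt(2)*x - 15*sqrt(2)/4 + 2
(4) = 4*u + 2*z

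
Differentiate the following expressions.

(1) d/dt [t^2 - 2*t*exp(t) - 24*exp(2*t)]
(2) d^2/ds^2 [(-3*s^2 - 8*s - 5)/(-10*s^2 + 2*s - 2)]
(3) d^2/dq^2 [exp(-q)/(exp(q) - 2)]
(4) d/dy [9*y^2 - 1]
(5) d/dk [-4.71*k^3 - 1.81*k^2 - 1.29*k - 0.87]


(1) = -2*t*exp(t) + 2*t - 48*exp(2*t) - 2*exp(t)
(2) = (215*s^3 + 330*s^2 - 195*s - 9)/(125*s^6 - 75*s^5 + 90*s^4 - 31*s^3 + 18*s^2 - 3*s + 1)
(3) = ((exp(q) - 2)^2 + (exp(q) - 2)*exp(q) + 2*exp(2*q))*exp(-q)/(exp(q) - 2)^3
(4) = 18*y
(5) = -14.13*k^2 - 3.62*k - 1.29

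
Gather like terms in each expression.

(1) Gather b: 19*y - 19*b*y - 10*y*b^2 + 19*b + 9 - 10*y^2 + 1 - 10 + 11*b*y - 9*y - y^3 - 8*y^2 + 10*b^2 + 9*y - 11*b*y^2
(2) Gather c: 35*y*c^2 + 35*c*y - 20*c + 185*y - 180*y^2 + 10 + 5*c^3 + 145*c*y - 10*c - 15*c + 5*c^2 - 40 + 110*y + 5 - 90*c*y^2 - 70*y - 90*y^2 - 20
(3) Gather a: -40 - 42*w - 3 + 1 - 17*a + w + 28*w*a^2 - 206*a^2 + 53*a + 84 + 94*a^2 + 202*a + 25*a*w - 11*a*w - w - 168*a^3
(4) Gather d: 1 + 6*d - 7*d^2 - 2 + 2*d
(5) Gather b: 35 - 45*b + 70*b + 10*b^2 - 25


(1) = b^2*(10 - 10*y) + b*(-11*y^2 - 8*y + 19) - y^3 - 18*y^2 + 19*y
(2) = 5*c^3 + c^2*(35*y + 5) + c*(-90*y^2 + 180*y - 45) - 270*y^2 + 225*y - 45
(3) = -168*a^3 + a^2*(28*w - 112) + a*(14*w + 238) - 42*w + 42
(4) = -7*d^2 + 8*d - 1
(5) = 10*b^2 + 25*b + 10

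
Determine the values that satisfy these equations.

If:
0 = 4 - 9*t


Then:
t = 4/9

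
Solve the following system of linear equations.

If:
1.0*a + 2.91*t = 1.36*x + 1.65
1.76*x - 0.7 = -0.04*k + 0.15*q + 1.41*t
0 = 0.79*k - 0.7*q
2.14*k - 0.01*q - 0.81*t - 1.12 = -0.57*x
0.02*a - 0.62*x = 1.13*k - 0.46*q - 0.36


Then:
a = 2.55
k = 0.38
q = 0.43
t = -0.18
x = 0.29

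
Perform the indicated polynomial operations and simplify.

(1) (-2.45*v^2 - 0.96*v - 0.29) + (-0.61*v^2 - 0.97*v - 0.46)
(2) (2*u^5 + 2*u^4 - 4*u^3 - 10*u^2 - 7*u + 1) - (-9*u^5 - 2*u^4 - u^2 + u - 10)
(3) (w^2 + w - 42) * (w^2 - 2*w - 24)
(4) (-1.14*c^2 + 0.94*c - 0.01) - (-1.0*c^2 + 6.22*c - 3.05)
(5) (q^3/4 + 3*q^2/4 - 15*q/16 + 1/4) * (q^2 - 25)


(1) = -3.06*v^2 - 1.93*v - 0.75
(2) = 11*u^5 + 4*u^4 - 4*u^3 - 9*u^2 - 8*u + 11
(3) = w^4 - w^3 - 68*w^2 + 60*w + 1008
(4) = -0.14*c^2 - 5.28*c + 3.04
(5) = q^5/4 + 3*q^4/4 - 115*q^3/16 - 37*q^2/2 + 375*q/16 - 25/4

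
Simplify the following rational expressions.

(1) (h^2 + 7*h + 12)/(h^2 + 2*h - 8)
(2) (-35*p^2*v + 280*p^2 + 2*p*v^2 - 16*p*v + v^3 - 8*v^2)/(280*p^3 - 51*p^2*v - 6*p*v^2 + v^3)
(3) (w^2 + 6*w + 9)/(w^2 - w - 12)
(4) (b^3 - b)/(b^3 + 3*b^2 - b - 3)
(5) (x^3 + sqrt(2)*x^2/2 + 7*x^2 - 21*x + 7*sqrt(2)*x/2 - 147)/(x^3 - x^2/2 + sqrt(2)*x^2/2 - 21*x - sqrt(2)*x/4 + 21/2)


(1) = (h + 3)/(h - 2)
(2) = (8 - v)/(8*p - v)
(3) = (w + 3)/(w - 4)
(4) = b/(b + 3)
(5) = (8*x + 56)/(8*x - 4)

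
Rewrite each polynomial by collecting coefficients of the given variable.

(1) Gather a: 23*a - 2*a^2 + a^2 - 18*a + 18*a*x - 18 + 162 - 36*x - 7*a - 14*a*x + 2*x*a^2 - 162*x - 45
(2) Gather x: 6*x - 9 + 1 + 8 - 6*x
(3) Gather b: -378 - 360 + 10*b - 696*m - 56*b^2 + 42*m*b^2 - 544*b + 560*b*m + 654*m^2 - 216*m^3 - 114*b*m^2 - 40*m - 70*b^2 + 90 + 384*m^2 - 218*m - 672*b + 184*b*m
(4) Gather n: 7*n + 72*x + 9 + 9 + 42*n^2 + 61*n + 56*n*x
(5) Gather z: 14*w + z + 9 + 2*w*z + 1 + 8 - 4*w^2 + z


(1) = a^2*(2*x - 1) + a*(4*x - 2) - 198*x + 99
(2) = 0
(3) = b^2*(42*m - 126) + b*(-114*m^2 + 744*m - 1206) - 216*m^3 + 1038*m^2 - 954*m - 648
(4) = 42*n^2 + n*(56*x + 68) + 72*x + 18
(5) = -4*w^2 + 14*w + z*(2*w + 2) + 18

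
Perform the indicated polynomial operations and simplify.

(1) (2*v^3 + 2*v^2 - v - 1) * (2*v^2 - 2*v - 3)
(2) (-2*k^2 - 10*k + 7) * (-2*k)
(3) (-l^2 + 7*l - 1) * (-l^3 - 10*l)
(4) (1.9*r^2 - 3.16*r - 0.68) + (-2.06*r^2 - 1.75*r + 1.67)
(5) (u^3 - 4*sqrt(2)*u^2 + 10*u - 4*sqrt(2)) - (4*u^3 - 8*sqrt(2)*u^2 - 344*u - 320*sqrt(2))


(1) = 4*v^5 - 12*v^3 - 6*v^2 + 5*v + 3
(2) = 4*k^3 + 20*k^2 - 14*k
(3) = l^5 - 7*l^4 + 11*l^3 - 70*l^2 + 10*l
(4) = -0.16*r^2 - 4.91*r + 0.99
(5) = -3*u^3 + 4*sqrt(2)*u^2 + 354*u + 316*sqrt(2)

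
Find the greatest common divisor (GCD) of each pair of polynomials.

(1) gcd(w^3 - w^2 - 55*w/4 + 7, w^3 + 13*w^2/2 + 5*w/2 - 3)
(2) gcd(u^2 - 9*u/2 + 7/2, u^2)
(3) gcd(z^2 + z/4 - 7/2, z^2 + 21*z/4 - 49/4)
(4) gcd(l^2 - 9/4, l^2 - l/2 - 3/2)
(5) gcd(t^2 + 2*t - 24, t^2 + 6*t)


(1) = gcd((w - 4)*(w - 1/2)*(w + 7/2), (w - 1/2)*(w + 1)*(w + 6)) = w - 1/2
(2) = gcd((u - 7/2)*(u - 1), u^2) = 1
(3) = gcd((z - 7/4)*(z + 2), (z - 7/4)*(z + 7)) = z - 7/4
(4) = l - 3/2
(5) = gcd((t - 4)*(t + 6), t*(t + 6)) = t + 6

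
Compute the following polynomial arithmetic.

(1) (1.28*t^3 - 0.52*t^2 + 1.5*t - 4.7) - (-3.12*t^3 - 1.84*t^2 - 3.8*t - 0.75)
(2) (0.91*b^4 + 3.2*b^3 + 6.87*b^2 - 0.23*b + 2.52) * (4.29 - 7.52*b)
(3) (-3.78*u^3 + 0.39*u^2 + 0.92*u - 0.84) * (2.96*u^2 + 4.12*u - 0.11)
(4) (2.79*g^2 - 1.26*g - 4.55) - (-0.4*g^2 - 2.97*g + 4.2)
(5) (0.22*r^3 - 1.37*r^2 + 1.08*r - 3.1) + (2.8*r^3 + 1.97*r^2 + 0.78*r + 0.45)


(1) = 4.4*t^3 + 1.32*t^2 + 5.3*t - 3.95
(2) = -6.8432*b^5 - 20.1601*b^4 - 37.9344*b^3 + 31.2019*b^2 - 19.9371*b + 10.8108
(3) = -11.1888*u^5 - 14.4192*u^4 + 4.7458*u^3 + 1.2611*u^2 - 3.562*u + 0.0924
(4) = 3.19*g^2 + 1.71*g - 8.75
(5) = 3.02*r^3 + 0.6*r^2 + 1.86*r - 2.65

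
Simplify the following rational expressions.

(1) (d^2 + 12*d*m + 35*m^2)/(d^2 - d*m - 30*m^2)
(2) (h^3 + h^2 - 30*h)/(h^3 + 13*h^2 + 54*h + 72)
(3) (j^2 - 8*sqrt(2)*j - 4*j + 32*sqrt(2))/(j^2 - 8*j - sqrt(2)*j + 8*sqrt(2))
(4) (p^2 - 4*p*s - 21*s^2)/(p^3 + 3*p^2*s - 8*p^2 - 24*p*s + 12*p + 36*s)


(1) = (d + 7*m)/(d - 6*m)
(2) = (h^2 - 5*h)/(h^2 + 7*h + 12)
(3) = (j^2 + j*(-8*sqrt(2) - 4) + 32*sqrt(2))/(j^2 + j*(-8 - sqrt(2)) + 8*sqrt(2))
(4) = (p - 7*s)/(p^2 - 8*p + 12)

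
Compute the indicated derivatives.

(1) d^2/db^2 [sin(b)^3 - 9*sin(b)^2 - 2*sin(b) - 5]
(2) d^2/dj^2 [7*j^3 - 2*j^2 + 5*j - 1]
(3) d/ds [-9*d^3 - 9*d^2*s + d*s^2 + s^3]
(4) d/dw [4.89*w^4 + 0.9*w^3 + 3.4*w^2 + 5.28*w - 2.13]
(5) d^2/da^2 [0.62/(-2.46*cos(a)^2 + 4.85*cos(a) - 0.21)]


(1) = -9*sin(b)^3 + 36*sin(b)^2 + 8*sin(b) - 18
(2) = 42*j - 4
(3) = -9*d^2 + 2*d*s + 3*s^2
(4) = 19.56*w^3 + 2.7*w^2 + 6.8*w + 5.28
(5) = (15.007968*(1 - cos(a)^2)^2 - 22.19166*cos(a)^3 + 20.806766*cos(a)^2 + 45.01479*cos(a) - 43.535284)/(2.46*cos(a)^2 - 4.85*cos(a) + 0.21)^3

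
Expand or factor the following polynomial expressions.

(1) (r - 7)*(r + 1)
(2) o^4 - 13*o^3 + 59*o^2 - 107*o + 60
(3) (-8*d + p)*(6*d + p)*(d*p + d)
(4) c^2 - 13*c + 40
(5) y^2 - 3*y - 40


(1) = r^2 - 6*r - 7
(2) = (o - 5)*(o - 4)*(o - 3)*(o - 1)
(3) = -48*d^3*p - 48*d^3 - 2*d^2*p^2 - 2*d^2*p + d*p^3 + d*p^2
(4) = (c - 8)*(c - 5)
(5) = (y - 8)*(y + 5)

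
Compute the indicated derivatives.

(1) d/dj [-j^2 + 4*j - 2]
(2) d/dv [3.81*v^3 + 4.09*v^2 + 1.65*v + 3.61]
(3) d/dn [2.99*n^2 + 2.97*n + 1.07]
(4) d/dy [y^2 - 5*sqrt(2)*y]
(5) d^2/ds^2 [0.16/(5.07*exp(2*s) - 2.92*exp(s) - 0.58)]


(1) = 4 - 2*j
(2) = 11.43*v^2 + 8.18*v + 1.65
(3) = 5.98*n + 2.97
(4) = 2*y - 5*sqrt(2)
(5) = ((0.4672 - 3.2448*exp(s))*(-5.07*exp(2*s) + 2.92*exp(s) + 0.58) - 0.16*(10.14*exp(s) - 2.92)*(20.28*exp(s) - 5.84)*exp(s))*exp(s)/(-5.07*exp(2*s) + 2.92*exp(s) + 0.58)^3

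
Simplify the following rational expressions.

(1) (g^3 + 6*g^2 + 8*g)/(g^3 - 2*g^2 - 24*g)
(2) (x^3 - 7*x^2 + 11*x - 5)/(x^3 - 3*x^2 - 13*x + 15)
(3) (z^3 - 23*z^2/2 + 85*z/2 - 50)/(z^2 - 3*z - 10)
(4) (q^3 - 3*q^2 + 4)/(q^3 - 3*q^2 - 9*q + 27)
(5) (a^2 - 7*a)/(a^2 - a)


(1) = (g + 2)/(g - 6)
(2) = (x - 1)/(x + 3)
(3) = (2*z^2 - 13*z + 20)/(2*z + 4)
(4) = (q^3 - 3*q^2 + 4)/(q^3 - 3*q^2 - 9*q + 27)
(5) = (a - 7)/(a - 1)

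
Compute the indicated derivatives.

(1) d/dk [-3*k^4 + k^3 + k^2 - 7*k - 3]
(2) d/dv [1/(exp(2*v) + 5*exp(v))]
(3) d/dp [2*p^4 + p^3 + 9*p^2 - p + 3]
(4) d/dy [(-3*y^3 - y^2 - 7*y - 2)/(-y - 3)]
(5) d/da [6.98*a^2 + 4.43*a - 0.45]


(1) = -12*k^3 + 3*k^2 + 2*k - 7
(2) = (-2*exp(v) - 5)*exp(-v)/(exp(v) + 5)^2
(3) = 8*p^3 + 3*p^2 + 18*p - 1
(4) = (6*y^3 + 28*y^2 + 6*y + 19)/(y^2 + 6*y + 9)
(5) = 13.96*a + 4.43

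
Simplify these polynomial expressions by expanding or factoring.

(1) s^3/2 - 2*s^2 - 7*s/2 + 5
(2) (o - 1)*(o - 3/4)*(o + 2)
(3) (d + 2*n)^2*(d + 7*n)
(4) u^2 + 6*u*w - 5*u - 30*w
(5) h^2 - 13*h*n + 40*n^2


(1) = (s/2 + 1)*(s - 5)*(s - 1)
(2) = o^3 + o^2/4 - 11*o/4 + 3/2
(3) = d^3 + 11*d^2*n + 32*d*n^2 + 28*n^3
(4) = (u - 5)*(u + 6*w)
(5) = (h - 8*n)*(h - 5*n)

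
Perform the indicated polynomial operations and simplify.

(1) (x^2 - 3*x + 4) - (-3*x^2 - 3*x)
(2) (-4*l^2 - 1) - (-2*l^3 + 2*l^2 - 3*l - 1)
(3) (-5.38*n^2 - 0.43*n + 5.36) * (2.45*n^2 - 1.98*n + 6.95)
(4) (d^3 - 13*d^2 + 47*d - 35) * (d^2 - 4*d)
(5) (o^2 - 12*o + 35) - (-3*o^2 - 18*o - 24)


(1) = 4*x^2 + 4
(2) = 2*l^3 - 6*l^2 + 3*l
(3) = -13.181*n^4 + 9.5989*n^3 - 23.4076*n^2 - 13.6013*n + 37.252
(4) = d^5 - 17*d^4 + 99*d^3 - 223*d^2 + 140*d
(5) = 4*o^2 + 6*o + 59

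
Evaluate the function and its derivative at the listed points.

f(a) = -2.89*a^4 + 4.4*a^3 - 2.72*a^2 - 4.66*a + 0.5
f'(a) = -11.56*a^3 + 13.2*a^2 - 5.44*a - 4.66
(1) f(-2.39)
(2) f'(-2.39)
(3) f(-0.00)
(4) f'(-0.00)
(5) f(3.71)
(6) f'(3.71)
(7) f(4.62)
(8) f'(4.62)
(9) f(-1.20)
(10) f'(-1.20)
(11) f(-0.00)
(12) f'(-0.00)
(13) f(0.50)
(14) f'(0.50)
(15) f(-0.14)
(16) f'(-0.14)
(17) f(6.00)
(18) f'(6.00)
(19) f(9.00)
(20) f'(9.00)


(1) = -158.26
(2) = 241.56
(3) = 0.50
(4) = -4.66
(5) = -377.05
(6) = -433.47
(7) = -961.83
(8) = -887.99
(9) = -11.42
(10) = 40.85
(11) = 0.50
(12) = -4.66
(13) = -2.14
(14) = -5.53
(15) = 1.09
(16) = -3.61
(17) = -2920.42
(18) = -2059.06
(19) = -16015.45
(20) = -7411.66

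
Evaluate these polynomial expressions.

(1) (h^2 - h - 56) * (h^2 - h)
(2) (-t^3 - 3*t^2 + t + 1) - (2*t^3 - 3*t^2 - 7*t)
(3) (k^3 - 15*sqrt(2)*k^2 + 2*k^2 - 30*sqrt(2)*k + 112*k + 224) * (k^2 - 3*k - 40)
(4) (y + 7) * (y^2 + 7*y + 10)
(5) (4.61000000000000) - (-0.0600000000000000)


(1) = h^4 - 2*h^3 - 55*h^2 + 56*h
(2) = -3*t^3 + 8*t + 1
(3) = k^5 - 15*sqrt(2)*k^4 - k^4 + 15*sqrt(2)*k^3 + 66*k^3 - 192*k^2 + 690*sqrt(2)*k^2 - 5152*k + 1200*sqrt(2)*k - 8960
(4) = y^3 + 14*y^2 + 59*y + 70
(5) = 4.67000000000000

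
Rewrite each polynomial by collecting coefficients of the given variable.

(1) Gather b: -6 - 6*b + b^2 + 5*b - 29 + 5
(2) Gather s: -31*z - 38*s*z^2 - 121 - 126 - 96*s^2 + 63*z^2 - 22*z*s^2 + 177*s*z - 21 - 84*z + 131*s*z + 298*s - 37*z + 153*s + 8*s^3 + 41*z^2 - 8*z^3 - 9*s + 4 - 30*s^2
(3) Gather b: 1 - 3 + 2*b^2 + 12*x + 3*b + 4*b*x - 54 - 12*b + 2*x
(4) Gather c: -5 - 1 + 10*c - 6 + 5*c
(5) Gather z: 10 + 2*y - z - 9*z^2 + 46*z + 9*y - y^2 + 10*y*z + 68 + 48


(1) = b^2 - b - 30
(2) = 8*s^3 + s^2*(-22*z - 126) + s*(-38*z^2 + 308*z + 442) - 8*z^3 + 104*z^2 - 152*z - 264
(3) = 2*b^2 + b*(4*x - 9) + 14*x - 56
(4) = 15*c - 12
(5) = -y^2 + 11*y - 9*z^2 + z*(10*y + 45) + 126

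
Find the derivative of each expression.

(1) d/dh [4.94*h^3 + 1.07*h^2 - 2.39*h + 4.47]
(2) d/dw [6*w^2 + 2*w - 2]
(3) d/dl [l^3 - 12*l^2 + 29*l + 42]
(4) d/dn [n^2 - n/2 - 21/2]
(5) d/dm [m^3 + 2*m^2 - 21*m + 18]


(1) = 14.82*h^2 + 2.14*h - 2.39
(2) = 12*w + 2
(3) = 3*l^2 - 24*l + 29
(4) = 2*n - 1/2
(5) = 3*m^2 + 4*m - 21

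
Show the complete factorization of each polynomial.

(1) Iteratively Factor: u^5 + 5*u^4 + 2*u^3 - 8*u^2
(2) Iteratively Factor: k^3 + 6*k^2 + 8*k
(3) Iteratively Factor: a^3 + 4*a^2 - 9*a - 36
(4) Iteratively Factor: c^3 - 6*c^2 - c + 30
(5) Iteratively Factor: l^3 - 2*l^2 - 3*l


(1) = (u)*(u^4 + 5*u^3 + 2*u^2 - 8*u) = u*(u - 1)*(u^3 + 6*u^2 + 8*u) = u^2*(u - 1)*(u^2 + 6*u + 8) = u^2*(u - 1)*(u + 2)*(u + 4)
(2) = (k + 4)*(k^2 + 2*k) = (k + 2)*(k + 4)*(k)
(3) = (a + 4)*(a^2 - 9) = (a - 3)*(a + 4)*(a + 3)
(4) = (c - 3)*(c^2 - 3*c - 10) = (c - 5)*(c - 3)*(c + 2)
(5) = (l)*(l^2 - 2*l - 3) = l*(l + 1)*(l - 3)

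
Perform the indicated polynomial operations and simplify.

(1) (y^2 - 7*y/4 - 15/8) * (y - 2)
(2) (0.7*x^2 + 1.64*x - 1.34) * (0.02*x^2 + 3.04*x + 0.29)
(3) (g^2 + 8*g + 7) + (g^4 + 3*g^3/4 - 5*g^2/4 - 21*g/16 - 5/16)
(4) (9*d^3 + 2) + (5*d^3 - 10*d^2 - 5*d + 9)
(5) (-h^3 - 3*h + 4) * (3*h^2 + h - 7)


(1) = y^3 - 15*y^2/4 + 13*y/8 + 15/4
(2) = 0.014*x^4 + 2.1608*x^3 + 5.1618*x^2 - 3.598*x - 0.3886
(3) = g^4 + 3*g^3/4 - g^2/4 + 107*g/16 + 107/16
(4) = 14*d^3 - 10*d^2 - 5*d + 11
(5) = -3*h^5 - h^4 - 2*h^3 + 9*h^2 + 25*h - 28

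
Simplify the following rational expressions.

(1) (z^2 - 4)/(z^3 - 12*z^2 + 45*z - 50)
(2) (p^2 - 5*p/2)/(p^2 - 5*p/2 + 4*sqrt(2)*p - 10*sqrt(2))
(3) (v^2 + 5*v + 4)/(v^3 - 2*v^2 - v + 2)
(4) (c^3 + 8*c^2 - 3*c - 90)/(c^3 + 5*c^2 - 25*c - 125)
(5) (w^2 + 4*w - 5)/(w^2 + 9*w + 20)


(1) = (z + 2)/(z^2 - 10*z + 25)
(2) = 4*p/(4*p + 16*sqrt(2))
(3) = (v + 4)/(v^2 - 3*v + 2)
(4) = (c^2 + 3*c - 18)/(c^2 - 25)
(5) = (w - 1)/(w + 4)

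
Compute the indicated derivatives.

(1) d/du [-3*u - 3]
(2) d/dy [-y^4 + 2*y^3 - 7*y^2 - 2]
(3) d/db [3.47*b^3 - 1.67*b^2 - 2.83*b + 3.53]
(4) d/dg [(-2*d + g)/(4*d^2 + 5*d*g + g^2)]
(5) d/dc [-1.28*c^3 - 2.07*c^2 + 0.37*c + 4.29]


(1) = -3
(2) = 2*y*(-2*y^2 + 3*y - 7)
(3) = 10.41*b^2 - 3.34*b - 2.83
(4) = (4*d^2 + 5*d*g + g^2 + (2*d - g)*(5*d + 2*g))/(4*d^2 + 5*d*g + g^2)^2
(5) = -3.84*c^2 - 4.14*c + 0.37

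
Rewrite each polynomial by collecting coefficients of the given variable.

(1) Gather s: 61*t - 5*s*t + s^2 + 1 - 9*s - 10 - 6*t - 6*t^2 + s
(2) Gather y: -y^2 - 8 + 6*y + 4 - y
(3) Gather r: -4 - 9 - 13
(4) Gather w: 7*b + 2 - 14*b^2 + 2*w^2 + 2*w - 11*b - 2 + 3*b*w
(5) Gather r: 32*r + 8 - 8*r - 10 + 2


(1) = s^2 + s*(-5*t - 8) - 6*t^2 + 55*t - 9
(2) = -y^2 + 5*y - 4
(3) = -26
(4) = -14*b^2 - 4*b + 2*w^2 + w*(3*b + 2)
(5) = 24*r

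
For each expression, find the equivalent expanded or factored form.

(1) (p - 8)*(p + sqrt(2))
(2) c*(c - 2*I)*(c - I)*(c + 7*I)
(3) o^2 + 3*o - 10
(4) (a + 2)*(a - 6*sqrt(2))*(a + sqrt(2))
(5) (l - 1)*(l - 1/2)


(1) = p^2 - 8*p + sqrt(2)*p - 8*sqrt(2)
(2) = c^4 + 4*I*c^3 + 19*c^2 - 14*I*c
(3) = (o - 2)*(o + 5)
(4) = a^3 - 5*sqrt(2)*a^2 + 2*a^2 - 10*sqrt(2)*a - 12*a - 24
(5) = l^2 - 3*l/2 + 1/2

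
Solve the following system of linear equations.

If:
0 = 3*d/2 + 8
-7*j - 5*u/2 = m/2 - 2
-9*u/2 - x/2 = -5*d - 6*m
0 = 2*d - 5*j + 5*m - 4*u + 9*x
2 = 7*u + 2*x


Then:
d = -16/3
j = -352/1167
m = 1882/389
u = 790/1167
x = -1598/1167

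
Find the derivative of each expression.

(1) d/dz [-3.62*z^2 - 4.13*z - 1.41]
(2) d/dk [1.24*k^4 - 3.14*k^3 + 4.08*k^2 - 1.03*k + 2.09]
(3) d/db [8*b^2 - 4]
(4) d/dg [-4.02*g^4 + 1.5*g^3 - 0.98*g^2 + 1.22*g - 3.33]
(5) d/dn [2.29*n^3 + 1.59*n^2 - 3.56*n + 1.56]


(1) = -7.24*z - 4.13
(2) = 4.96*k^3 - 9.42*k^2 + 8.16*k - 1.03
(3) = 16*b
(4) = -16.08*g^3 + 4.5*g^2 - 1.96*g + 1.22
(5) = 6.87*n^2 + 3.18*n - 3.56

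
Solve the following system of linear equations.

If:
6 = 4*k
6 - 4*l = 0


Then:
k = 3/2
l = 3/2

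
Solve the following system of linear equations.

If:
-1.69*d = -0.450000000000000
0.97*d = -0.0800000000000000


Then:
No Solution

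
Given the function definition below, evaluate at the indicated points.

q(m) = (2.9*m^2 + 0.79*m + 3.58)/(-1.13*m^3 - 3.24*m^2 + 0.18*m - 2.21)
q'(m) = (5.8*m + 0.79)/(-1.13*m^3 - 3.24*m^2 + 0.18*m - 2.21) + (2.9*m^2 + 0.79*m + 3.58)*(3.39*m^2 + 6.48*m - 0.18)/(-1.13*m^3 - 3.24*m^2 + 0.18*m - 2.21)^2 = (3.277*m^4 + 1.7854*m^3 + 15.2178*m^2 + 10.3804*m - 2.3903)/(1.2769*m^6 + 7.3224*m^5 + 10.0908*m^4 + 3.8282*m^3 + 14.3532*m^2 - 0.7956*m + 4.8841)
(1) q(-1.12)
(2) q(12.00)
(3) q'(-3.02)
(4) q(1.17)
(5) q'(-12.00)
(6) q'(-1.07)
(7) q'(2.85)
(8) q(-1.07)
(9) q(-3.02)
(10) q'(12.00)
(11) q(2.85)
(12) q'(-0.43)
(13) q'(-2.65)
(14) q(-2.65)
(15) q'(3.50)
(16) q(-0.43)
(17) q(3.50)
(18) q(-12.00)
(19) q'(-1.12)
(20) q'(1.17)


(1) = -1.30
(2) = -0.18
(3) = 236.13
(4) = -1.03
(5) = 0.03
(6) = 0.27
(7) = 0.14
(8) = -1.28
(9) = -23.44
(10) = 0.01
(11) = -0.54
(12) = -0.52
(13) = 10.55
(14) = -4.95
(15) = 0.10
(16) = -1.35
(17) = -0.47
(18) = 0.28
(19) = 0.32
(20) = 0.58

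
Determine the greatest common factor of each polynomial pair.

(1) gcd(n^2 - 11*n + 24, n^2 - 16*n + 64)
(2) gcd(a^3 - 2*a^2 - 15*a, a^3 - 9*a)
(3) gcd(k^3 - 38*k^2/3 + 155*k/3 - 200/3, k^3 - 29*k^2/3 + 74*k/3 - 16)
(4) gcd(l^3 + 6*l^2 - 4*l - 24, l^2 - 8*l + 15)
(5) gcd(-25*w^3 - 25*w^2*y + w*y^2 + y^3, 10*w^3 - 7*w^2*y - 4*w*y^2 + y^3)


(1) = n - 8
(2) = gcd(a*(a - 5)*(a + 3), a*(a - 3)*(a + 3)) = a^2 + 3*a
(3) = gcd((k - 5)^2*(k - 8/3), (k - 6)*(k - 8/3)*(k - 1)) = k - 8/3
(4) = 1
(5) = gcd((-5*w + y)*(w + y)*(5*w + y), (-5*w + y)*(-w + y)*(2*w + y)) = -5*w + y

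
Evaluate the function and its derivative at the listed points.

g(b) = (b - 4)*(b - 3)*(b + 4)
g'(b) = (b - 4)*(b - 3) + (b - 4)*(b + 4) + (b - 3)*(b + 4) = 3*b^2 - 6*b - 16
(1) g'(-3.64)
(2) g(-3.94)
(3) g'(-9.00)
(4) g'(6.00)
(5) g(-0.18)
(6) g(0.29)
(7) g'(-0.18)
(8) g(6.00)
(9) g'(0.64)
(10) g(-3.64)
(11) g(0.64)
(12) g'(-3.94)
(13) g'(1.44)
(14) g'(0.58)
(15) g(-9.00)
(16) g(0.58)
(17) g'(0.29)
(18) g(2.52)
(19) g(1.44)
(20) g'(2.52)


(1) = 45.59
(2) = 3.31
(3) = 281.00
(4) = 56.00
(5) = 50.78
(6) = 43.13
(7) = -14.82
(8) = 60.00
(9) = -18.61
(10) = 18.26
(11) = 36.79
(12) = 54.21
(13) = -18.42
(14) = -18.47
(15) = -780.00
(16) = 37.91
(17) = -17.49
(18) = 4.63
(19) = 21.73
(20) = -12.07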